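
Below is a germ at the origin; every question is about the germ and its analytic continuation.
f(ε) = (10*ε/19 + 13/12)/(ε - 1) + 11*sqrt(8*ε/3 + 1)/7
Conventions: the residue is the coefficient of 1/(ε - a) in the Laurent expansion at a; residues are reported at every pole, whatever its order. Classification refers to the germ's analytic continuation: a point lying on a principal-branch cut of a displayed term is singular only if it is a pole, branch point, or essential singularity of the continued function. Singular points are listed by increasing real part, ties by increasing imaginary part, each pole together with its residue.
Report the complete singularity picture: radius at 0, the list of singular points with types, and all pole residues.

Denominator factor (ε - 1): pole of order 1 at 1, modulus 1.
Branch term (11/7)*sqrt(1 - ε/(-3/8)): its argument vanishes at ε = -3/8, a square-root branch point, modulus 3/8.
The radius of convergence is the smallest modulus among the singular points: 3/8.
The branch term is analytic at 1 and contributes nothing to the residue; only the rational part matters.
At the order-1 pole 1 set g(ε) = (ε - (1))*(rational part) = 10*ε/19 + 13/12.
Simple pole: residue = g(a) at a = 1, which is 367/228.
List the singular points by increasing real part (a conjugate pair: the negative imaginary part first).

Radius of convergence at 0: 3/8.
At -3/8: an algebraic (square-root) branch point.
At 1: a pole of order 1; residue 367/228.


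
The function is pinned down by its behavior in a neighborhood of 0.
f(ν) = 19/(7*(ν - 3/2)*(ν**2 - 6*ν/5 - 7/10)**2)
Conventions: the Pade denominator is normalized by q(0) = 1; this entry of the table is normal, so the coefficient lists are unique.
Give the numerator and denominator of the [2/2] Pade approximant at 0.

Taylor coefficients needed (expand at 0): a_0 = -3800/1029, a_1 = 220400/21609, a_2 = -16476800/453789, a_3 = 995600000/9529569, a_4 = -59730452000/200120949.
Write the denominator as Q(ν) = 1 + q1*ν + q2*ν^2. Requiring Q*f - P = O(ν^5) with deg P <= 2 kills the coefficients of ν^3..ν^4 in Q*f:
  ν^3: a_3 + q1*a_2 + q2*a_1 = 0, i.e. 995600000/9529569 + (-16476800/453789)*q1 + (220400/21609)*q2 = 0.
  ν^4: a_4 + q1*a_3 + q2*a_2 = 0, i.e. -59730452000/200120949 + (995600000/9529569)*q1 + (-16476800/453789)*q2 = 0.
Solving this linear system: q1 = 3116065/1051428, q2 = 188430/613333.
The numerator is Q*f truncated at degree 2: P0 = a_0 = -3800/1029; P1 = a_1 + q1*a_0 = -456950/613333; P2 = a_2 + q1*a_1 + q2*a_0 = -92946100/12879993.

The Pade approximant has numerator coefficients [-3800/1029, -456950/613333, -92946100/12879993]; denominator coefficients [1, 3116065/1051428, 188430/613333].


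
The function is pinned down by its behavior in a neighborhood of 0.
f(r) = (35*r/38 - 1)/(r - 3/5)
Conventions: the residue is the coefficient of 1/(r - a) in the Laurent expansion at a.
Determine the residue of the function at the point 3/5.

At the order-1 pole 3/5 set g(r) = (r - (3/5))*f(r) = 35*r/38 - 1.
Simple pole: residue = g(a) at a = 3/5, which is -17/38.

The residue is -17/38.


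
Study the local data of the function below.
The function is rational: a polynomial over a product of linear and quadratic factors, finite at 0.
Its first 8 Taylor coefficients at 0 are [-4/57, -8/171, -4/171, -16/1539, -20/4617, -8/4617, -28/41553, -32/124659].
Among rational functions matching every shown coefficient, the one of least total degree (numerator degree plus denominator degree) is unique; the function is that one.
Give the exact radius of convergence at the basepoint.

No rational of total degree below 2 reproduces all 8 coefficients; solving the [0/2] Pade equations on them gives f(y) = -12/(19*(y - 3)**2), whose expansion matches every shown term.
Denominator factor (y - 3)^2: pole of order 2 at 3, modulus 3.
The radius of convergence is the smallest modulus among the singular points: 3.

The radius of convergence is 3.


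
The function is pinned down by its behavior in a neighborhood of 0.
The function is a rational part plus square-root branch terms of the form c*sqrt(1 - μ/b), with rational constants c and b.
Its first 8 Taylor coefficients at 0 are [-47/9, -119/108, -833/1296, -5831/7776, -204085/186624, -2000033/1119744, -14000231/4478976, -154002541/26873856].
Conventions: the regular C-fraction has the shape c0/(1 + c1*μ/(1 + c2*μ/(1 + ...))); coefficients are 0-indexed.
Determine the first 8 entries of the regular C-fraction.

Taylor coefficients (read off): a_0 = -47/9, a_1 = -119/108, a_2 = -833/1296, a_3 = -5831/7776, a_4 = -204085/186624, a_5 = -2000033/1119744, a_6 = -14000231/4478976, a_7 = -154002541/26873856.
c0 = a_0 = -47/9. Peel one level at a time: if S = 1 + c*μ/S' with S'(0) = 1, then c is the μ-coefficient of S and S' = c*μ/(S - 1).
S_1 = c0/f = 1 + (-119/564)*μ + (-4165/53016)*μ^2 + ...; c1 = -119/564.
S_2 = c1*μ/(S_1 - 1) = 1 + (-35/94)*μ + (-49/144)*μ^2 + ...; c2 = -35/94.
S_3 = c2*μ/(S_2 - 1) = 1 + (-329/360)*μ + (-29939/129600)*μ^2 + ...; c3 = -329/360.
S_4 = c3*μ/(S_3 - 1) = 1 + (-91/360)*μ + (-49/144)*μ^2 + ...; c4 = -91/360.
S_5 = c4*μ/(S_4 - 1) = 1 + (-35/26)*μ + (245/1014)*μ^2 + ...; c5 = -35/26.
S_6 = c5*μ/(S_5 - 1) = 1 + (7/39)*μ + (-49/144)*μ^2 + ...; c6 = 7/39.
S_7 = c6*μ/(S_6 - 1) = 1 + (91/48)*μ + ...; c7 = 91/48.

The regular C-fraction coefficients are [-47/9, -119/564, -35/94, -329/360, -91/360, -35/26, 7/39, 91/48].


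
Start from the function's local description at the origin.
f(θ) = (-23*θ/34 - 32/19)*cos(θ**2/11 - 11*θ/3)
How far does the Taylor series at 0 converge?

The radius of convergence is infinite.

The factor cos(θ**2/11 - 11*θ/3) is entire and contributes no finite singular point.
The polynomial part has no poles.
No finite singular points: the Taylor series at 0 converges everywhere.


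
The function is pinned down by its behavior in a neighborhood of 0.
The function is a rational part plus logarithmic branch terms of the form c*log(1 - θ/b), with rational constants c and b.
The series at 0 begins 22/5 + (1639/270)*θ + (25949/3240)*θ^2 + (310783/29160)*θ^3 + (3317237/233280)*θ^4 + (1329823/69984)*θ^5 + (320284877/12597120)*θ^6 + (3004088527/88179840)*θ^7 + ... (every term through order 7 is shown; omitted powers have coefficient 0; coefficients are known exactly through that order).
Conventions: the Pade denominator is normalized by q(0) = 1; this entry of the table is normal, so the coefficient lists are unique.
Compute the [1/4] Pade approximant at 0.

Taylor coefficients needed (read off): a_0 = 22/5, a_1 = 1639/270, a_2 = 25949/3240, a_3 = 310783/29160, a_4 = 3317237/233280, a_5 = 1329823/69984.
Write the denominator as Q(θ) = 1 + q1*θ + q2*θ^2 + q3*θ^3 + q4*θ^4. Requiring Q*f - P = O(θ^6) with deg P <= 1 kills the coefficients of θ^2..θ^5 in Q*f:
  θ^2: a_2 + q1*a_1 + q2*a_0 = 0, i.e. 25949/3240 + (1639/270)*q1 + (22/5)*q2 = 0.
  θ^3: a_3 + q1*a_2 + q2*a_1 + q3*a_0 = 0, i.e. 310783/29160 + (25949/3240)*q1 + (1639/270)*q2 + (22/5)*q3 = 0.
  θ^4: a_4 + q1*a_3 + q2*a_2 + q3*a_1 + q4*a_0 = 0, i.e. 3317237/233280 + (310783/29160)*q1 + (25949/3240)*q2 + (1639/270)*q3 + (22/5)*q4 = 0.
  θ^5: a_5 + q1*a_4 + q2*a_3 + q3*a_2 + q4*a_1 = 0, i.e. 1329823/69984 + (3317237/233280)*q1 + (310783/29160)*q2 + (25949/3240)*q3 + (1639/270)*q4 = 0.
Solving this linear system: q1 = -23606269/9583980, q2 = 272213891/172511640, q3 = -95931173/828055872, q4 = 656614003/29810011392.
The numerator is Q*f truncated at degree 1: P0 = a_0 = 22/5; P1 = a_1 + q1*a_0 = -514004348/107819775.

The Pade approximant has numerator coefficients [22/5, -514004348/107819775]; denominator coefficients [1, -23606269/9583980, 272213891/172511640, -95931173/828055872, 656614003/29810011392].


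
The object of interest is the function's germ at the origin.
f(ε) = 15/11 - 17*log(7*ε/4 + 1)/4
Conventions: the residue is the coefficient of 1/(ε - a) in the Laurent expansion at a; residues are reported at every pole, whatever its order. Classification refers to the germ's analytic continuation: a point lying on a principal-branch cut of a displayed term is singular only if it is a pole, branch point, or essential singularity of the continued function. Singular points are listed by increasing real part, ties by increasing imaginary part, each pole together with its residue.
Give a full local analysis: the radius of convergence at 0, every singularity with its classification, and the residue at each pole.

Radius of convergence at 0: 4/7.
At -4/7: a logarithmic branch point.

Branch term (-17/4)*log(1 - ε/(-4/7)): its argument vanishes at ε = -4/7, a logarithmic branch point, modulus 4/7.
The radius of convergence is the smallest modulus among the singular points: 4/7.


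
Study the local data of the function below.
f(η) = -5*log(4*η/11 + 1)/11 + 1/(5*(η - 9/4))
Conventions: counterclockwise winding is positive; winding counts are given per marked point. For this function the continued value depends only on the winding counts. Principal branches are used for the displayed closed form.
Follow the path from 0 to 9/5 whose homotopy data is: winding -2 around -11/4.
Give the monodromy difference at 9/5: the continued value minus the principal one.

Continued minus principal equals (20/11)*pi*i.

The rational part is single-valued and drops out of the difference; each branch term changes only by its own monodromy.
(-5/11)*log(1 - η/(-11/4)): each positive loop around -11/4 adds 2*pi*i to the log, so winding -2 contributes (-5/11)*(-2)*2*pi*i = (20/11)*pi*i.
Summing the contributions at η = 9/5 gives (20/11)*pi*i.


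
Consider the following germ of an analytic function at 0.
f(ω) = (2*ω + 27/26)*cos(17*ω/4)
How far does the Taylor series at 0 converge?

The factor cos(17*ω/4) is entire and contributes no finite singular point.
The polynomial part has no poles.
No finite singular points: the Taylor series at 0 converges everywhere.

The radius of convergence is infinite.


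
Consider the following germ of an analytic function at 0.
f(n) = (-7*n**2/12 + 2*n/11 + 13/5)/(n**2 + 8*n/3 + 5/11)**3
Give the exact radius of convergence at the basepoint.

Denominator factor (n**2 + 8*n/3 + 5/11)^3: discriminant 524/99, real irrational roots -4/3 + (1/33)*sqrt(1441) and -4/3 - (1/33)*sqrt(1441); poles of order 3, moduli 4/3 - (1/33)*sqrt(1441) and 4/3 + (1/33)*sqrt(1441).
The radius of convergence is the smallest modulus among the singular points: 4/3 - (1/33)*sqrt(1441).

The radius of convergence is 4/3 - (1/33)*sqrt(1441).


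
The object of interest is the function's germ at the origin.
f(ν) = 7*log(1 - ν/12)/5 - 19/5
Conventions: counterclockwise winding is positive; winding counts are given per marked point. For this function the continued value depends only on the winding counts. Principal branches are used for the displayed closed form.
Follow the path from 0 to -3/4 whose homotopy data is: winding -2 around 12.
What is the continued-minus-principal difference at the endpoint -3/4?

The rational part is single-valued and drops out of the difference; each branch term changes only by its own monodromy.
(7/5)*log(1 - ν/(12)): each positive loop around 12 adds 2*pi*i to the log, so winding -2 contributes (7/5)*(-2)*2*pi*i = -(28/5)*pi*i.
Summing the contributions at ν = -3/4 gives -(28/5)*pi*i.

Continued minus principal equals -(28/5)*pi*i.


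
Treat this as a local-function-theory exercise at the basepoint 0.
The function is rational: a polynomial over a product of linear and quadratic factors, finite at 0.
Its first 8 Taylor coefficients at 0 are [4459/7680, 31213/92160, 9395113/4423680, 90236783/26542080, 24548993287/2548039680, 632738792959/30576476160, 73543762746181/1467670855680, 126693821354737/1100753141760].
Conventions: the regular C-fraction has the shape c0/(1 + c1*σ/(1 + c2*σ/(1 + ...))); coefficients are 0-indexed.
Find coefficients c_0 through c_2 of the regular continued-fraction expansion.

The regular C-fraction coefficients are [4459/7680, -7/12, -91/16].

Taylor coefficients (read off): a_0 = 4459/7680, a_1 = 31213/92160, a_2 = 9395113/4423680.
c0 = a_0 = 4459/7680. Peel one level at a time: if S = 1 + c*σ/S' with S'(0) = 1, then c is the σ-coefficient of S and S' = c*σ/(S - 1).
S_1 = c0/f = 1 + (-7/12)*σ + (-637/192)*σ^2 + ...; c1 = -7/12.
S_2 = c1*σ/(S_1 - 1) = 1 + (-91/16)*σ + ...; c2 = -91/16.


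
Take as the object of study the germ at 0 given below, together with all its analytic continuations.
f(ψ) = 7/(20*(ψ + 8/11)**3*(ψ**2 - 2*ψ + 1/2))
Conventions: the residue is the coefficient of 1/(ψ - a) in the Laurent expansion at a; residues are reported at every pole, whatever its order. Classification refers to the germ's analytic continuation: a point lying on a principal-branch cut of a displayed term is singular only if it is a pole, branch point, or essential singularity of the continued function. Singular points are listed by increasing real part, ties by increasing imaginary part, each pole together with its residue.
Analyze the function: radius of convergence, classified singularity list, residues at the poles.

Radius of convergence at 0: 1 - (1/2)*sqrt(2).
At -8/11: a pole of order 3; residue 234387769/1085409005.
At 1 - (1/2)*sqrt(2): a pole of order 1; residue -234387769/2170818010 - (38413991/434163602)*sqrt(2).
At 1 + (1/2)*sqrt(2): a pole of order 1; residue -234387769/2170818010 + (38413991/434163602)*sqrt(2).


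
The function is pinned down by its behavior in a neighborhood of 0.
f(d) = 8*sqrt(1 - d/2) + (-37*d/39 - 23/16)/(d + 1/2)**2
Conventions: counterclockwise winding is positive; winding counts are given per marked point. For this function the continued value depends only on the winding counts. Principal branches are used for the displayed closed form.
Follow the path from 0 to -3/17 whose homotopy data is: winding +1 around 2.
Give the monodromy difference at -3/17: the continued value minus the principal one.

The rational part is single-valued and drops out of the difference; each branch term changes only by its own monodromy.
(8)*sqrt(1 - d/(2)): winding +1 is odd, the square root flips sign, contributing -2*(8)*sqrt(1 - (-3/17)/(2)) = -2*(8)*sqrt(37/34) = -(8/17)*sqrt(1258).
Summing the contributions at d = -3/17 gives -(8/17)*sqrt(1258).

Continued minus principal equals -(8/17)*sqrt(1258).


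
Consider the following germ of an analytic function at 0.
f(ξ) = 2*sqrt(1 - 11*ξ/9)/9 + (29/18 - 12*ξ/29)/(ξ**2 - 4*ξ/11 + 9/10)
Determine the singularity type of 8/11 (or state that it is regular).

Denominator factors: ξ**2 - 4*ξ/11 + 9/10 = 1409/1210 at ξ = 8/11 — none vanishes.
Branch term sqrt(1 - ξ/(9/11)): argument at 8/11 is 1/9, nonzero, so 8/11 is not its branch point (a point on a principal cut is still regular for the continued germ).
So the germ continues analytically to 8/11.

The point is a regular point.


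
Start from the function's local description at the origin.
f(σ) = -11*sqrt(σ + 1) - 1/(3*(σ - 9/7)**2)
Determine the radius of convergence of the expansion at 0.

The radius of convergence is 1.

Denominator factor (σ - 9/7)^2: pole of order 2 at 9/7, modulus 9/7.
Branch term (-11)*sqrt(1 - σ/(-1)): its argument vanishes at σ = -1, a square-root branch point, modulus 1.
The radius of convergence is the smallest modulus among the singular points: 1.


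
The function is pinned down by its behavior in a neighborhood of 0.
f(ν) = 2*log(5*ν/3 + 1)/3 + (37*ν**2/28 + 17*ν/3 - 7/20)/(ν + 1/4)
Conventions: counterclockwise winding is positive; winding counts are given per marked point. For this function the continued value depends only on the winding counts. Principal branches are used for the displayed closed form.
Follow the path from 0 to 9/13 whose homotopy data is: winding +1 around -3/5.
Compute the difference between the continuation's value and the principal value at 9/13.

The rational part is single-valued and drops out of the difference; each branch term changes only by its own monodromy.
(2/3)*log(1 - ν/(-3/5)): each positive loop around -3/5 adds 2*pi*i to the log, so winding +1 contributes (2/3)*(1)*2*pi*i = (4/3)*pi*i.
Summing the contributions at ν = 9/13 gives (4/3)*pi*i.

Continued minus principal equals (4/3)*pi*i.


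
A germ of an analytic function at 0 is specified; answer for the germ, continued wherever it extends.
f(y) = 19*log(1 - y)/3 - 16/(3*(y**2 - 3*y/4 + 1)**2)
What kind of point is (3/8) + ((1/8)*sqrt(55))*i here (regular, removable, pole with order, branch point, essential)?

The point is a pole of order 2.

The denominator factor y**2 - 3*y/4 + 1 vanishes at (3/8) + ((1/8)*sqrt(55))*i and appears to the power 2; the numerator there equals -16/3, nonzero, and no other factor vanishes.
The branch terms are analytic at this point.
Hence a pole whose order is the multiplicity, 2.


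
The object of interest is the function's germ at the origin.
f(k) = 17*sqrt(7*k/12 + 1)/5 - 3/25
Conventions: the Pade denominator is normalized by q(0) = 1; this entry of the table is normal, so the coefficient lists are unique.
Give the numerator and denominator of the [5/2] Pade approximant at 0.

Taylor coefficients needed (expand at 0): a_0 = 82/25, a_1 = 119/120, a_2 = -833/5760, a_3 = 5831/138240, a_4 = -40817/2654208, a_5 = 2000033/318504960, a_6 = -14000231/5096079360, a_7 = 154002541/122305904640.
Write the denominator as Q(k) = 1 + q1*k + q2*k^2. Requiring Q*f - P = O(k^8) with deg P <= 5 kills the coefficients of k^6..k^7 in Q*f:
  k^6: a_6 + q1*a_5 + q2*a_4 = 0, i.e. -14000231/5096079360 + (2000033/318504960)*q1 + (-40817/2654208)*q2 = 0.
  k^7: a_7 + q1*a_6 + q2*a_5 = 0, i.e. 154002541/122305904640 + (-14000231/5096079360)*q1 + (2000033/318504960)*q2 = 0.
Solving this linear system: q1 = 3/4, q2 = 49/384.
The numerator is Q*f truncated at degree 5: P0 = a_0 = 82/25; P1 = a_1 + q1*a_0 = 2071/600; P2 = a_2 + q1*a_1 + q2*a_0 = 29309/28800; P3 = a_3 + q1*a_2 + q2*a_1 = 833/13824; P4 = a_4 + q1*a_3 + q2*a_2 = -5831/2654208; P5 = a_5 + q1*a_4 + q2*a_3 = 40817/318504960.

The Pade approximant has numerator coefficients [82/25, 2071/600, 29309/28800, 833/13824, -5831/2654208, 40817/318504960]; denominator coefficients [1, 3/4, 49/384].


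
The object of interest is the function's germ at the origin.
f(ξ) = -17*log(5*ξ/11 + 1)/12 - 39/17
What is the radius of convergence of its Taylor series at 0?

Branch term (-17/12)*log(1 - ξ/(-11/5)): its argument vanishes at ξ = -11/5, a logarithmic branch point, modulus 11/5.
The radius of convergence is the smallest modulus among the singular points: 11/5.

The radius of convergence is 11/5.


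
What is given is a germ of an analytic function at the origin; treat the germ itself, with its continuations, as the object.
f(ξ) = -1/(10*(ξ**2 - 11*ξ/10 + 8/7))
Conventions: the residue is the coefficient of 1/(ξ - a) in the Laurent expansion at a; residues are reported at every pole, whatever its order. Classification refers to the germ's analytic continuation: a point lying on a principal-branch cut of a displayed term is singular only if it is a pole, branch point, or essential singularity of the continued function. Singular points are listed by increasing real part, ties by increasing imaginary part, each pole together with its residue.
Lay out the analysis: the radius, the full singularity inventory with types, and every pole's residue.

Radius of convergence at 0: (2/7)*sqrt(14).
At (11/20) - ((1/140)*sqrt(16471))*i: a pole of order 1; residue -((1/2353)*sqrt(16471))*i.
At (11/20) + ((1/140)*sqrt(16471))*i: a pole of order 1; residue ((1/2353)*sqrt(16471))*i.


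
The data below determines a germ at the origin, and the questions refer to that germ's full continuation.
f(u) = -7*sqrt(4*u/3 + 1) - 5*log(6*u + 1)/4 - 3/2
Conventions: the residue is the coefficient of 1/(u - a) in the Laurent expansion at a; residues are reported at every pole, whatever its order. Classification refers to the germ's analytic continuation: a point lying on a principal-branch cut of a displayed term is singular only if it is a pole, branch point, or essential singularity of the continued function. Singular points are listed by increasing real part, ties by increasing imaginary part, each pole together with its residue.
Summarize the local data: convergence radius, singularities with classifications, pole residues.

Radius of convergence at 0: 1/6.
At -3/4: an algebraic (square-root) branch point.
At -1/6: a logarithmic branch point.

Branch term (-7)*sqrt(1 - u/(-3/4)): its argument vanishes at u = -3/4, a square-root branch point, modulus 3/4.
Branch term (-5/4)*log(1 - u/(-1/6)): its argument vanishes at u = -1/6, a logarithmic branch point, modulus 1/6.
The radius of convergence is the smallest modulus among the singular points: 1/6.
List the singular points by increasing real part (a conjugate pair: the negative imaginary part first).


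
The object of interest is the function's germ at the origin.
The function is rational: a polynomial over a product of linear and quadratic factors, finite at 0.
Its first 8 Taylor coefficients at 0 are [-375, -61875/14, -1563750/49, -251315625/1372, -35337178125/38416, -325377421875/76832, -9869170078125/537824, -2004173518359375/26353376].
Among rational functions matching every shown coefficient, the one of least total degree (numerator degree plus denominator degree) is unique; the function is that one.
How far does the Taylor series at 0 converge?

No rational of total degree below 6 reproduces all 8 coefficients; solving the [0/6] Pade equations on them gives f(φ) = -24/(φ**2 - 11*φ/7 + 2/5)**3, whose expansion matches every shown term.
Denominator factor (φ**2 - 11*φ/7 + 2/5)^3: discriminant 213/245, real irrational roots 11/14 + (1/70)*sqrt(1065) and 11/14 - (1/70)*sqrt(1065); poles of order 3, moduli 11/14 + (1/70)*sqrt(1065) and 11/14 - (1/70)*sqrt(1065).
The radius of convergence is the smallest modulus among the singular points: 11/14 - (1/70)*sqrt(1065).

The radius of convergence is 11/14 - (1/70)*sqrt(1065).


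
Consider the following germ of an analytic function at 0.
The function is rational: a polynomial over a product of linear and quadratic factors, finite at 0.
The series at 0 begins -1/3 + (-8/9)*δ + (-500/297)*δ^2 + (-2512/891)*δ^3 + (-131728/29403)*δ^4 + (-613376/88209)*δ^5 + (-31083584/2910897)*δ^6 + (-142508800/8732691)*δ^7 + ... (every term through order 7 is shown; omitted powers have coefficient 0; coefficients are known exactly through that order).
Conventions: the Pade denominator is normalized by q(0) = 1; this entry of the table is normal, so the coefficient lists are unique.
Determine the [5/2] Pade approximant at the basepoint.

The Pade approximant has numerator coefficients [-1/3, -77828/529911, -32848/529911, -4288/176637, -4352/529911, -1024/529911]; denominator coefficients [1, -131068/58879, 6246436/5829021].

Taylor coefficients needed (read off): a_0 = -1/3, a_1 = -8/9, a_2 = -500/297, a_3 = -2512/891, a_4 = -131728/29403, a_5 = -613376/88209, a_6 = -31083584/2910897, a_7 = -142508800/8732691.
Write the denominator as Q(δ) = 1 + q1*δ + q2*δ^2. Requiring Q*f - P = O(δ^8) with deg P <= 5 kills the coefficients of δ^6..δ^7 in Q*f:
  δ^6: a_6 + q1*a_5 + q2*a_4 = 0, i.e. -31083584/2910897 + (-613376/88209)*q1 + (-131728/29403)*q2 = 0.
  δ^7: a_7 + q1*a_6 + q2*a_5 = 0, i.e. -142508800/8732691 + (-31083584/2910897)*q1 + (-613376/88209)*q2 = 0.
Solving this linear system: q1 = -131068/58879, q2 = 6246436/5829021.
The numerator is Q*f truncated at degree 5: P0 = a_0 = -1/3; P1 = a_1 + q1*a_0 = -77828/529911; P2 = a_2 + q1*a_1 + q2*a_0 = -32848/529911; P3 = a_3 + q1*a_2 + q2*a_1 = -4288/176637; P4 = a_4 + q1*a_3 + q2*a_2 = -4352/529911; P5 = a_5 + q1*a_4 + q2*a_3 = -1024/529911.


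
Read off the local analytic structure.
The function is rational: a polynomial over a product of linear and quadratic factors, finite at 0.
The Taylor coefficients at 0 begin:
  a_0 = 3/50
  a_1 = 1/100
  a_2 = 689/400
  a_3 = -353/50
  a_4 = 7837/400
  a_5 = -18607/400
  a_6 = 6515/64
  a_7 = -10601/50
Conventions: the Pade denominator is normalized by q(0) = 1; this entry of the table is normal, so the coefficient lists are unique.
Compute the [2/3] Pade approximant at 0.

Taylor coefficients needed (read off): a_0 = 3/50, a_1 = 1/100, a_2 = 689/400, a_3 = -353/50, a_4 = 7837/400, a_5 = -18607/400.
Write the denominator as Q(φ) = 1 + q1*φ + q2*φ^2 + q3*φ^3. Requiring Q*f - P = O(φ^6) with deg P <= 2 kills the coefficients of φ^3..φ^5 in Q*f:
  φ^3: a_3 + q1*a_2 + q2*a_1 + q3*a_0 = 0, i.e. -353/50 + (689/400)*q1 + (1/100)*q2 + (3/50)*q3 = 0.
  φ^4: a_4 + q1*a_3 + q2*a_2 + q3*a_1 = 0, i.e. 7837/400 + (-353/50)*q1 + (689/400)*q2 + (1/100)*q3 = 0.
  φ^5: a_5 + q1*a_4 + q2*a_3 + q3*a_2 = 0, i.e. -18607/400 + (7837/400)*q1 + (-353/50)*q2 + (689/400)*q3 = 0.
Solving this linear system: q1 = 231126236/57797263, q2 = 2024553471/404580841, q3 = 821510203/404580841.
The numerator is Q*f truncated at degree 2: P0 = a_0 = 3/50; P1 = a_1 + q1*a_0 = 1444554679/5779726300; P2 = a_2 + q1*a_1 + q2*a_0 = 333817017361/161832336400.

The Pade approximant has numerator coefficients [3/50, 1444554679/5779726300, 333817017361/161832336400]; denominator coefficients [1, 231126236/57797263, 2024553471/404580841, 821510203/404580841].


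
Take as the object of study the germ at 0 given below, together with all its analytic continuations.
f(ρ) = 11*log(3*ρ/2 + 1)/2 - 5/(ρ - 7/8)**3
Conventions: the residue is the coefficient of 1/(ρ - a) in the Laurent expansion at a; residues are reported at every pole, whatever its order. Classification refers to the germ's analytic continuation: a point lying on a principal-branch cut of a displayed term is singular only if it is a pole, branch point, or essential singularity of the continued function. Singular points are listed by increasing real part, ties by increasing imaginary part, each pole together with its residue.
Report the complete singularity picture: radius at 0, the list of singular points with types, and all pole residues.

Radius of convergence at 0: 2/3.
At -2/3: a logarithmic branch point.
At 7/8: a pole of order 3; residue 0.

Denominator factor (ρ - 7/8)^3: pole of order 3 at 7/8, modulus 7/8.
Branch term (11/2)*log(1 - ρ/(-2/3)): its argument vanishes at ρ = -2/3, a logarithmic branch point, modulus 2/3.
The radius of convergence is the smallest modulus among the singular points: 2/3.
The branch term is analytic at 7/8 and contributes nothing to the residue; only the rational part matters.
At the order-3 pole 7/8 set g(ρ) = (ρ - (7/8))^3*(rational part) = -5.
Order-3 pole: residue = g''(a)/2; g''(7/8) = 0, so the residue is 0.
List the singular points by increasing real part (a conjugate pair: the negative imaginary part first).


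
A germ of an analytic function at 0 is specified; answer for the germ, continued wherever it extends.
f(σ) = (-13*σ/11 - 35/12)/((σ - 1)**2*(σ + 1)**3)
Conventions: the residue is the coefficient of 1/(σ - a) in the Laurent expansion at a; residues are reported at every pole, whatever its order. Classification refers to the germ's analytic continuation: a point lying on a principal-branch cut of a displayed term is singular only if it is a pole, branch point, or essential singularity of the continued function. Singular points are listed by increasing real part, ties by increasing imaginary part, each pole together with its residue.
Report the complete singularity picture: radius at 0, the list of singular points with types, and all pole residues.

Denominator factor (σ + 1)^3: pole of order 3 at -1, modulus 1.
Denominator factor (σ - 1)^2: pole of order 2 at 1, modulus 1.
The radius of convergence is the smallest modulus among the singular points: 1.
At the order-3 pole -1 set g(σ) = (σ - (-1))^3*f(σ) = (-13*σ/11 - 35/12)/(σ - 1)**2.
Order-3 pole: residue = g''(a)/2; g''(-1) = -437/352, so the residue is -437/704.
At the order-2 pole 1 set g(σ) = (σ - (1))^2*f(σ) = (-13*σ/11 - 35/12)/(σ + 1)**3.
Order-2 pole: residue = g'(a); g'(1) = 437/704, so the residue is 437/704.
List the singular points by increasing real part (a conjugate pair: the negative imaginary part first).

Radius of convergence at 0: 1.
At -1: a pole of order 3; residue -437/704.
At 1: a pole of order 2; residue 437/704.


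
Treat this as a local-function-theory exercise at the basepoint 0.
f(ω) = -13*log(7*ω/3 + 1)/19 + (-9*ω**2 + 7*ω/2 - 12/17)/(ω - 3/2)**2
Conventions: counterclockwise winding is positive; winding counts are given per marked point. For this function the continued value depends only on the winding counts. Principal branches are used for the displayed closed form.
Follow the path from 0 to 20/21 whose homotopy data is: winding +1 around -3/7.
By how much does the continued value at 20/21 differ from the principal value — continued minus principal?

Continued minus principal equals -(26/19)*pi*i.

The rational part is single-valued and drops out of the difference; each branch term changes only by its own monodromy.
(-13/19)*log(1 - ω/(-3/7)): each positive loop around -3/7 adds 2*pi*i to the log, so winding +1 contributes (-13/19)*(1)*2*pi*i = -(26/19)*pi*i.
Summing the contributions at ω = 20/21 gives -(26/19)*pi*i.


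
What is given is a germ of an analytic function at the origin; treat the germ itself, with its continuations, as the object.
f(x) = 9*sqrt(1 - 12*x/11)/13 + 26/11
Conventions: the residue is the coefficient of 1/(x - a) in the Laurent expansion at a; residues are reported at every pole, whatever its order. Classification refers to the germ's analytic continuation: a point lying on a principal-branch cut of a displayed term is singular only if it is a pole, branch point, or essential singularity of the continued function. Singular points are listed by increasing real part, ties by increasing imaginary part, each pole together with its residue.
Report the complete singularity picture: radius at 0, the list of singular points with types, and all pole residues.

Radius of convergence at 0: 11/12.
At 11/12: an algebraic (square-root) branch point.

Branch term (9/13)*sqrt(1 - x/(11/12)): its argument vanishes at x = 11/12, a square-root branch point, modulus 11/12.
The radius of convergence is the smallest modulus among the singular points: 11/12.


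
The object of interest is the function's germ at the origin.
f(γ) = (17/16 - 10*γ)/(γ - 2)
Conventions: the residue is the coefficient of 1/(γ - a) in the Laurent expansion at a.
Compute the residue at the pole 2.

At the order-1 pole 2 set g(γ) = (γ - (2))*f(γ) = 17/16 - 10*γ.
Simple pole: residue = g(a) at a = 2, which is -303/16.

The residue is -303/16.


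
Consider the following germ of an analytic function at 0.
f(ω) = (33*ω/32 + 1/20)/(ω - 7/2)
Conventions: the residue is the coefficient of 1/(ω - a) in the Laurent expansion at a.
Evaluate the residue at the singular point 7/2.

At the order-1 pole 7/2 set g(ω) = (ω - (7/2))*f(ω) = 33*ω/32 + 1/20.
Simple pole: residue = g(a) at a = 7/2, which is 1171/320.

The residue is 1171/320.


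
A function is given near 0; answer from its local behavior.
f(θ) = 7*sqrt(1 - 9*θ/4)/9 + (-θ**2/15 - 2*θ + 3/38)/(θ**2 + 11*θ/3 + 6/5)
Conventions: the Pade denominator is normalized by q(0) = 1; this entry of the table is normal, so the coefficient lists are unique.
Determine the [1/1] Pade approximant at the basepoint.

Taylor coefficients needed (expand at 0): a_0 = 577/684, a_1 = -469/171, a_2 = 52921/10368.
Write the denominator as Q(θ) = 1 + q1*θ. Requiring Q*f - P = O(θ^3) with deg P <= 1 kills the coefficients of θ^2..θ^2 in Q*f:
  θ^2: a_2 + q1*a_1 = 0, i.e. 52921/10368 + (-469/171)*q1 = 0.
Solving this linear system: q1 = 1005499/540288.
The numerator is Q*f truncated at degree 1: P0 = a_0 = 577/684; P1 = a_1 + q1*a_0 = -433407365/369556992.

The Pade approximant has numerator coefficients [577/684, -433407365/369556992]; denominator coefficients [1, 1005499/540288].


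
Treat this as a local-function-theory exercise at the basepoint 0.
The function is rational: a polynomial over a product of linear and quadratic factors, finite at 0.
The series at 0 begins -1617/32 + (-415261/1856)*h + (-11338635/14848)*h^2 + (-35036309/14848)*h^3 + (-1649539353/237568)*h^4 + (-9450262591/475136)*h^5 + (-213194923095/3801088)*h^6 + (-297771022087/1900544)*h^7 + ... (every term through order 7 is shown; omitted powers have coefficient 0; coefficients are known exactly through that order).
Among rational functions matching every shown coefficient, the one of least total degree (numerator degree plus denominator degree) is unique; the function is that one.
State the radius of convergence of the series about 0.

No rational of total degree below 3 reproduces all 8 coefficients; solving the [1/2] Pade equations on them gives f(h) = (22*h/29 - 21/2)/((h - 4/7)*(h - 4/11)), whose expansion matches every shown term.
Denominator factor (h - 4/7): pole of order 1 at 4/7, modulus 4/7.
Denominator factor (h - 4/11): pole of order 1 at 4/11, modulus 4/11.
The radius of convergence is the smallest modulus among the singular points: 4/11.

The radius of convergence is 4/11.


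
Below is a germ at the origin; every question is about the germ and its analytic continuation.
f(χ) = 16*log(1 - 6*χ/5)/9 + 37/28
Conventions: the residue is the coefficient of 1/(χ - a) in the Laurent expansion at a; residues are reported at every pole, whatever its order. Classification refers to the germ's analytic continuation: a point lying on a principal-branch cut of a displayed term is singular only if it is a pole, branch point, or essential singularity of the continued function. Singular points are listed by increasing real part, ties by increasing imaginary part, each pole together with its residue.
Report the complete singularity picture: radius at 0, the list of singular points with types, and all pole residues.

Radius of convergence at 0: 5/6.
At 5/6: a logarithmic branch point.

Branch term (16/9)*log(1 - χ/(5/6)): its argument vanishes at χ = 5/6, a logarithmic branch point, modulus 5/6.
The radius of convergence is the smallest modulus among the singular points: 5/6.


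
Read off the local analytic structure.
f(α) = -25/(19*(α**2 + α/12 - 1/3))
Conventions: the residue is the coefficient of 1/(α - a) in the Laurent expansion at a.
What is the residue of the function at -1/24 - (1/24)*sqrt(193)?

The residue is (300/3667)*sqrt(193).

The factor α**2 + α/12 - 1/3 splits as (α - a)(α - a') with a = -1/24 - (1/24)*sqrt(193), a' = -1/24 + (1/24)*sqrt(193). At the order-1 pole a set g(α) = (α - a)*f(α) = [-25/19] / (α - a').
Simple pole: residue = g(a) at a = -1/24 - (1/24)*sqrt(193), which is (300/3667)*sqrt(193).


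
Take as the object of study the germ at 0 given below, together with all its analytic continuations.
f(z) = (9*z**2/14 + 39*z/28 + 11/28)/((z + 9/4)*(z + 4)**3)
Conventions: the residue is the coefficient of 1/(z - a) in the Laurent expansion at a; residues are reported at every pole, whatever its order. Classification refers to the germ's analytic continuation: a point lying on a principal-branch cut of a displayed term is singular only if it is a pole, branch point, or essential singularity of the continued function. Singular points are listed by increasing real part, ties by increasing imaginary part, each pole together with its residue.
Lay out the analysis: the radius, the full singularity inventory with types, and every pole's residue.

Denominator factor (z + 9/4): pole of order 1 at -9/4, modulus 9/4.
Denominator factor (z + 4)^3: pole of order 3 at -4, modulus 4.
The radius of convergence is the smallest modulus among the singular points: 9/4.
At the order-3 pole -4 set g(z) = (z - (-4))^3*f(z) = (9*z**2/14 + 39*z/28 + 11/28)/(z + 9/4).
Order-3 pole: residue = g''(a)/2; g''(-4) = -460/2401, so the residue is -230/2401.
At the order-1 pole -9/4 set g(z) = (z - (-9/4))*f(z) = (9*z**2/14 + 39*z/28 + 11/28)/(z + 4)**3.
Simple pole: residue = g(a) at a = -9/4, which is 230/2401.
List the singular points by increasing real part (a conjugate pair: the negative imaginary part first).

Radius of convergence at 0: 9/4.
At -4: a pole of order 3; residue -230/2401.
At -9/4: a pole of order 1; residue 230/2401.


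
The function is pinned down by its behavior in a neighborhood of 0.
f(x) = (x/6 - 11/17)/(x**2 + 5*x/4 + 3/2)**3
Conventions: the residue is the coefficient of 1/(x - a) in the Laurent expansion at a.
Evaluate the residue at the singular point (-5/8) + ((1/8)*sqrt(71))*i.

The factor x**2 + 5*x/4 + 3/2 splits as (x - a)(x - a') with a = (-5/8) + ((1/8)*sqrt(71))*i, a' = (-5/8) - ((1/8)*sqrt(71))*i. At the order-3 pole a set g(x) = (x - a)^3*f(x) = [x/6 - 11/17] / (x - a')^3.
Order-3 pole: residue = g''(a)/2; g''((-5/8) + ((1/8)*sqrt(71))*i) = ((156928/6084487)*sqrt(71))*i, so the residue is ((78464/6084487)*sqrt(71))*i.

The residue is ((78464/6084487)*sqrt(71))*i.


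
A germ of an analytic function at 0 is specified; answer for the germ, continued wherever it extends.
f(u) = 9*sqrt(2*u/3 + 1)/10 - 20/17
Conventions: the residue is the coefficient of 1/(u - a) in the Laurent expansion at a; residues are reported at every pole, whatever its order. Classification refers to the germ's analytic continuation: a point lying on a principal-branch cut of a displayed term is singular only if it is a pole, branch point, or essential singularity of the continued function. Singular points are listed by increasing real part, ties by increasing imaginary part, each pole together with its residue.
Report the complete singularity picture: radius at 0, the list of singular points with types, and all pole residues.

Radius of convergence at 0: 3/2.
At -3/2: an algebraic (square-root) branch point.

Branch term (9/10)*sqrt(1 - u/(-3/2)): its argument vanishes at u = -3/2, a square-root branch point, modulus 3/2.
The radius of convergence is the smallest modulus among the singular points: 3/2.


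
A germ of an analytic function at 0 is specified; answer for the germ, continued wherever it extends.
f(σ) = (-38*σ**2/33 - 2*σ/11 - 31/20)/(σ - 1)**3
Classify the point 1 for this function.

The denominator factor σ - 1 vanishes at 1 and appears to the power 3; the numerator there equals -173/60, nonzero, and no other factor vanishes.
Hence a pole whose order is the multiplicity, 3.

The point is a pole of order 3.


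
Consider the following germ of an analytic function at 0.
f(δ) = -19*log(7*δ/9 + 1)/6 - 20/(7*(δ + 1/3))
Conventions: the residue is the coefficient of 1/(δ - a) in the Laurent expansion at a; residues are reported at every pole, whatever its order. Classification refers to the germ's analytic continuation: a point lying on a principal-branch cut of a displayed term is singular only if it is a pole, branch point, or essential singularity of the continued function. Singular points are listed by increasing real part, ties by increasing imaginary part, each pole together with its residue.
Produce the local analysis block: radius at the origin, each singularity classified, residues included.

Radius of convergence at 0: 1/3.
At -9/7: a logarithmic branch point.
At -1/3: a pole of order 1; residue -20/7.

Denominator factor (δ + 1/3): pole of order 1 at -1/3, modulus 1/3.
Branch term (-19/6)*log(1 - δ/(-9/7)): its argument vanishes at δ = -9/7, a logarithmic branch point, modulus 9/7.
The radius of convergence is the smallest modulus among the singular points: 1/3.
The branch term is analytic at -1/3 and contributes nothing to the residue; only the rational part matters.
At the order-1 pole -1/3 set g(δ) = (δ - (-1/3))*(rational part) = -20/7.
Simple pole: residue = g(a) at a = -1/3, which is -20/7.
List the singular points by increasing real part (a conjugate pair: the negative imaginary part first).


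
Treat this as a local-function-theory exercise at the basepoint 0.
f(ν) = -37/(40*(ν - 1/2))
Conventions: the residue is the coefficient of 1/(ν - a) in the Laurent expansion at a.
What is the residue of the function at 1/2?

At the order-1 pole 1/2 set g(ν) = (ν - (1/2))*f(ν) = -37/40.
Simple pole: residue = g(a) at a = 1/2, which is -37/40.

The residue is -37/40.


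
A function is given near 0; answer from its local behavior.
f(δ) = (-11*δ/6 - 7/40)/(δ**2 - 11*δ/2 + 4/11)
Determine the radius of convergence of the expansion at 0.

The radius of convergence is 11/4 - (1/44)*sqrt(13937).

Denominator factor (δ**2 - 11*δ/2 + 4/11): discriminant 1267/44, real irrational roots 11/4 + (1/44)*sqrt(13937) and 11/4 - (1/44)*sqrt(13937); poles of order 1, moduli 11/4 + (1/44)*sqrt(13937) and 11/4 - (1/44)*sqrt(13937).
The radius of convergence is the smallest modulus among the singular points: 11/4 - (1/44)*sqrt(13937).
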